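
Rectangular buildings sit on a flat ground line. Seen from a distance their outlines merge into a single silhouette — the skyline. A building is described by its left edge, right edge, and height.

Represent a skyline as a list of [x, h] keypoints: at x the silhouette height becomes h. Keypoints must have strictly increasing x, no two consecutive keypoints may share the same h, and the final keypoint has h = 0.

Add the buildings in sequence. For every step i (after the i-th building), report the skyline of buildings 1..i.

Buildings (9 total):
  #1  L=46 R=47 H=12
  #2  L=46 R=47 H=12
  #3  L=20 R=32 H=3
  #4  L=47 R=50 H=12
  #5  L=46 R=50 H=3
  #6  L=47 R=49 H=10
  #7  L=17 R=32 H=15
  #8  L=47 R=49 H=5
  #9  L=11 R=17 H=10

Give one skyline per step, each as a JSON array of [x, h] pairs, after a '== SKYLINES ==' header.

== SKYLINES ==
[[46,12],[47,0]]
[[46,12],[47,0]]
[[20,3],[32,0],[46,12],[47,0]]
[[20,3],[32,0],[46,12],[50,0]]
[[20,3],[32,0],[46,12],[50,0]]
[[20,3],[32,0],[46,12],[50,0]]
[[17,15],[32,0],[46,12],[50,0]]
[[17,15],[32,0],[46,12],[50,0]]
[[11,10],[17,15],[32,0],[46,12],[50,0]]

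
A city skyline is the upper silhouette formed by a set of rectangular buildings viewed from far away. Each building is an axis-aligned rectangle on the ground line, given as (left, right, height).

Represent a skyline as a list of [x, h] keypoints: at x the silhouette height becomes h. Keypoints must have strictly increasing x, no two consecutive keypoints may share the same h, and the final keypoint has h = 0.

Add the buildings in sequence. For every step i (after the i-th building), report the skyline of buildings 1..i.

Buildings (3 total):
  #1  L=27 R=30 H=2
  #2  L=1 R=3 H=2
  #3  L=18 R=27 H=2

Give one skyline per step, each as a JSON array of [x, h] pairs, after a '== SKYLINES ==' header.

== SKYLINES ==
[[27,2],[30,0]]
[[1,2],[3,0],[27,2],[30,0]]
[[1,2],[3,0],[18,2],[30,0]]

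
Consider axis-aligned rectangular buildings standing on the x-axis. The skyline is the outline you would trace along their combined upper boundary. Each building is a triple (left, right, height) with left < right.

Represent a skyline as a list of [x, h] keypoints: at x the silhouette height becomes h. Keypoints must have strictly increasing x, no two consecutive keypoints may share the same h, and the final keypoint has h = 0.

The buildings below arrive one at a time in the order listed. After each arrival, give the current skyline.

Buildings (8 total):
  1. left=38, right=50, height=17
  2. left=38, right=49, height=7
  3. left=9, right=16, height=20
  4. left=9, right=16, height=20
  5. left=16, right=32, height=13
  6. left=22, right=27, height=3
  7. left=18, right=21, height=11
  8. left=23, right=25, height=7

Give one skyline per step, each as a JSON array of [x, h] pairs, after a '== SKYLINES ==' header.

== SKYLINES ==
[[38,17],[50,0]]
[[38,17],[50,0]]
[[9,20],[16,0],[38,17],[50,0]]
[[9,20],[16,0],[38,17],[50,0]]
[[9,20],[16,13],[32,0],[38,17],[50,0]]
[[9,20],[16,13],[32,0],[38,17],[50,0]]
[[9,20],[16,13],[32,0],[38,17],[50,0]]
[[9,20],[16,13],[32,0],[38,17],[50,0]]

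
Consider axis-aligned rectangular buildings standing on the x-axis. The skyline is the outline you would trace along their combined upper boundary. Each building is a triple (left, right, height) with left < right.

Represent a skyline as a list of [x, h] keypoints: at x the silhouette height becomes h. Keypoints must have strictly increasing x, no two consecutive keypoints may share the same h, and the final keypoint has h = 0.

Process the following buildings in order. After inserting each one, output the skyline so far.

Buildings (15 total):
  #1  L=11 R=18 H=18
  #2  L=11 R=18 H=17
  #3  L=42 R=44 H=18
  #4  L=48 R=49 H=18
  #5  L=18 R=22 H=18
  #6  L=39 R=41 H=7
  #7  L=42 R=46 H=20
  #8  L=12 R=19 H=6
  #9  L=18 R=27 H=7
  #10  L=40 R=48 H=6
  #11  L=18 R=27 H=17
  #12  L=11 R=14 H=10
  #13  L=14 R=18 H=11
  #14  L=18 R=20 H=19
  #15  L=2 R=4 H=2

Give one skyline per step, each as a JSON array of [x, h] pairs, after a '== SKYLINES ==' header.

== SKYLINES ==
[[11,18],[18,0]]
[[11,18],[18,0]]
[[11,18],[18,0],[42,18],[44,0]]
[[11,18],[18,0],[42,18],[44,0],[48,18],[49,0]]
[[11,18],[22,0],[42,18],[44,0],[48,18],[49,0]]
[[11,18],[22,0],[39,7],[41,0],[42,18],[44,0],[48,18],[49,0]]
[[11,18],[22,0],[39,7],[41,0],[42,20],[46,0],[48,18],[49,0]]
[[11,18],[22,0],[39,7],[41,0],[42,20],[46,0],[48,18],[49,0]]
[[11,18],[22,7],[27,0],[39,7],[41,0],[42,20],[46,0],[48,18],[49,0]]
[[11,18],[22,7],[27,0],[39,7],[41,6],[42,20],[46,6],[48,18],[49,0]]
[[11,18],[22,17],[27,0],[39,7],[41,6],[42,20],[46,6],[48,18],[49,0]]
[[11,18],[22,17],[27,0],[39,7],[41,6],[42,20],[46,6],[48,18],[49,0]]
[[11,18],[22,17],[27,0],[39,7],[41,6],[42,20],[46,6],[48,18],[49,0]]
[[11,18],[18,19],[20,18],[22,17],[27,0],[39,7],[41,6],[42,20],[46,6],[48,18],[49,0]]
[[2,2],[4,0],[11,18],[18,19],[20,18],[22,17],[27,0],[39,7],[41,6],[42,20],[46,6],[48,18],[49,0]]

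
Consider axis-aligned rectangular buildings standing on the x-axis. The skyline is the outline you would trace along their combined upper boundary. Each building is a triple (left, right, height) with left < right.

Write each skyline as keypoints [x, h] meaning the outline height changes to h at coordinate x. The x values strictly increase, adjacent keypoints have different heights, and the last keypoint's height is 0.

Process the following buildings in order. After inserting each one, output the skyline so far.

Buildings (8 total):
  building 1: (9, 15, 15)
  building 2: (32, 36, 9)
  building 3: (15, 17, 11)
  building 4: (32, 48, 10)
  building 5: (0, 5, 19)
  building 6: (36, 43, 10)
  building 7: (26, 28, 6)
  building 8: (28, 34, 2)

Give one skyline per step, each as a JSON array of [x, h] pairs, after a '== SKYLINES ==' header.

== SKYLINES ==
[[9,15],[15,0]]
[[9,15],[15,0],[32,9],[36,0]]
[[9,15],[15,11],[17,0],[32,9],[36,0]]
[[9,15],[15,11],[17,0],[32,10],[48,0]]
[[0,19],[5,0],[9,15],[15,11],[17,0],[32,10],[48,0]]
[[0,19],[5,0],[9,15],[15,11],[17,0],[32,10],[48,0]]
[[0,19],[5,0],[9,15],[15,11],[17,0],[26,6],[28,0],[32,10],[48,0]]
[[0,19],[5,0],[9,15],[15,11],[17,0],[26,6],[28,2],[32,10],[48,0]]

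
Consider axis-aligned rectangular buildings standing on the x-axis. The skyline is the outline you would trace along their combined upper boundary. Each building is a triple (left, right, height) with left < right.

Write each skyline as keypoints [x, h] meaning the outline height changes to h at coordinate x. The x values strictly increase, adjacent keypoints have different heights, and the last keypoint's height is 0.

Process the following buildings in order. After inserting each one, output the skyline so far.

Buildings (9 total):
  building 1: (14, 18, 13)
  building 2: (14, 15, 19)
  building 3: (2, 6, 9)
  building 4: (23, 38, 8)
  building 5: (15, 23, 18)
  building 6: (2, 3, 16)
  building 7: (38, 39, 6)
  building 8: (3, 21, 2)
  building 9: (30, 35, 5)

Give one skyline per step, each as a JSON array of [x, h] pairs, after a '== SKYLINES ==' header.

== SKYLINES ==
[[14,13],[18,0]]
[[14,19],[15,13],[18,0]]
[[2,9],[6,0],[14,19],[15,13],[18,0]]
[[2,9],[6,0],[14,19],[15,13],[18,0],[23,8],[38,0]]
[[2,9],[6,0],[14,19],[15,18],[23,8],[38,0]]
[[2,16],[3,9],[6,0],[14,19],[15,18],[23,8],[38,0]]
[[2,16],[3,9],[6,0],[14,19],[15,18],[23,8],[38,6],[39,0]]
[[2,16],[3,9],[6,2],[14,19],[15,18],[23,8],[38,6],[39,0]]
[[2,16],[3,9],[6,2],[14,19],[15,18],[23,8],[38,6],[39,0]]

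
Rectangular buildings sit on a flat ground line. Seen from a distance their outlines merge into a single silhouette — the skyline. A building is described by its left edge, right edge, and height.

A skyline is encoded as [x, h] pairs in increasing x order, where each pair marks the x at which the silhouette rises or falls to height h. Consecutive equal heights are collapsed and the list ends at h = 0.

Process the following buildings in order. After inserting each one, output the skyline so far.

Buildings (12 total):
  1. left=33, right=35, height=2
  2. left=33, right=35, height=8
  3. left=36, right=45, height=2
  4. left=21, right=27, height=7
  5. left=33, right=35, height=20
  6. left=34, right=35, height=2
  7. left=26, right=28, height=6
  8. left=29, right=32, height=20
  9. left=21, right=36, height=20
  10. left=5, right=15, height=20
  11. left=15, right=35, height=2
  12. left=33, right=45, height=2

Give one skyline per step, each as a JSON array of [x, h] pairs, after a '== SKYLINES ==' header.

== SKYLINES ==
[[33,2],[35,0]]
[[33,8],[35,0]]
[[33,8],[35,0],[36,2],[45,0]]
[[21,7],[27,0],[33,8],[35,0],[36,2],[45,0]]
[[21,7],[27,0],[33,20],[35,0],[36,2],[45,0]]
[[21,7],[27,0],[33,20],[35,0],[36,2],[45,0]]
[[21,7],[27,6],[28,0],[33,20],[35,0],[36,2],[45,0]]
[[21,7],[27,6],[28,0],[29,20],[32,0],[33,20],[35,0],[36,2],[45,0]]
[[21,20],[36,2],[45,0]]
[[5,20],[15,0],[21,20],[36,2],[45,0]]
[[5,20],[15,2],[21,20],[36,2],[45,0]]
[[5,20],[15,2],[21,20],[36,2],[45,0]]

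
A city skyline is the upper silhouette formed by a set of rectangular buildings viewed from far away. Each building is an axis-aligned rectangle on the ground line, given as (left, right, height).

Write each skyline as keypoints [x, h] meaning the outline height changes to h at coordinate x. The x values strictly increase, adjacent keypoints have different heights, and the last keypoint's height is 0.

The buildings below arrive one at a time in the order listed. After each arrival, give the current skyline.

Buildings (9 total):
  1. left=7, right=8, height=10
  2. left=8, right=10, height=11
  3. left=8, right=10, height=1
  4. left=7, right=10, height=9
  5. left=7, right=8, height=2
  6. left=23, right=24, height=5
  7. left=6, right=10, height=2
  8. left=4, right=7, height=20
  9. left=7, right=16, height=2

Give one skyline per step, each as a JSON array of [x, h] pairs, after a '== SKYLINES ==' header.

== SKYLINES ==
[[7,10],[8,0]]
[[7,10],[8,11],[10,0]]
[[7,10],[8,11],[10,0]]
[[7,10],[8,11],[10,0]]
[[7,10],[8,11],[10,0]]
[[7,10],[8,11],[10,0],[23,5],[24,0]]
[[6,2],[7,10],[8,11],[10,0],[23,5],[24,0]]
[[4,20],[7,10],[8,11],[10,0],[23,5],[24,0]]
[[4,20],[7,10],[8,11],[10,2],[16,0],[23,5],[24,0]]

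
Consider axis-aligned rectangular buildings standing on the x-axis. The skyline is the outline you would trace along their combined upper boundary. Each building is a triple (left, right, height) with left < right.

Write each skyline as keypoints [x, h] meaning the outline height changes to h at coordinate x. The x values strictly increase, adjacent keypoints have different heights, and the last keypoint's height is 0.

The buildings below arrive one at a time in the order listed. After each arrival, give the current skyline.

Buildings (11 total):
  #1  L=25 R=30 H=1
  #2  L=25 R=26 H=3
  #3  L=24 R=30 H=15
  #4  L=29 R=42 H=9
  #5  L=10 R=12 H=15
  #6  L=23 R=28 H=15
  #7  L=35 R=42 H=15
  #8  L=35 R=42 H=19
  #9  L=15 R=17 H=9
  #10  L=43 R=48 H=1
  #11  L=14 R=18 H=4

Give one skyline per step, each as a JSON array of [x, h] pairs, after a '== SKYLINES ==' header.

== SKYLINES ==
[[25,1],[30,0]]
[[25,3],[26,1],[30,0]]
[[24,15],[30,0]]
[[24,15],[30,9],[42,0]]
[[10,15],[12,0],[24,15],[30,9],[42,0]]
[[10,15],[12,0],[23,15],[30,9],[42,0]]
[[10,15],[12,0],[23,15],[30,9],[35,15],[42,0]]
[[10,15],[12,0],[23,15],[30,9],[35,19],[42,0]]
[[10,15],[12,0],[15,9],[17,0],[23,15],[30,9],[35,19],[42,0]]
[[10,15],[12,0],[15,9],[17,0],[23,15],[30,9],[35,19],[42,0],[43,1],[48,0]]
[[10,15],[12,0],[14,4],[15,9],[17,4],[18,0],[23,15],[30,9],[35,19],[42,0],[43,1],[48,0]]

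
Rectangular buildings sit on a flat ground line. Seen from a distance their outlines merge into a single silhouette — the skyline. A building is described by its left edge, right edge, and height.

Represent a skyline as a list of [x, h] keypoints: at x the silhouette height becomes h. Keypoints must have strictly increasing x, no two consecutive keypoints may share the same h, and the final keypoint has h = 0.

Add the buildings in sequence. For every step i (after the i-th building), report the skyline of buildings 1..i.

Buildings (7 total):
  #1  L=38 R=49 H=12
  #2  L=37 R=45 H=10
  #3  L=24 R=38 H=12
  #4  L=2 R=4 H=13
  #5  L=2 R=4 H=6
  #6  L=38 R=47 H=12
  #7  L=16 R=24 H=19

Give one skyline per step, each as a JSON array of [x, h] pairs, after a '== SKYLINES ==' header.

== SKYLINES ==
[[38,12],[49,0]]
[[37,10],[38,12],[49,0]]
[[24,12],[49,0]]
[[2,13],[4,0],[24,12],[49,0]]
[[2,13],[4,0],[24,12],[49,0]]
[[2,13],[4,0],[24,12],[49,0]]
[[2,13],[4,0],[16,19],[24,12],[49,0]]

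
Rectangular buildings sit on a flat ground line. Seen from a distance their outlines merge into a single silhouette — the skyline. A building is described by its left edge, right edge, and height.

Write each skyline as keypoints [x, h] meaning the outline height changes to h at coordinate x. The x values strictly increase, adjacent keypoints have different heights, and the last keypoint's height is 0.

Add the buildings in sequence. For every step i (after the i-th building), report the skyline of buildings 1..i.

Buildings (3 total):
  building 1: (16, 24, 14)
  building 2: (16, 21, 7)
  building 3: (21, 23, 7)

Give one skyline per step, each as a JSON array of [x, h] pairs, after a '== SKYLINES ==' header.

== SKYLINES ==
[[16,14],[24,0]]
[[16,14],[24,0]]
[[16,14],[24,0]]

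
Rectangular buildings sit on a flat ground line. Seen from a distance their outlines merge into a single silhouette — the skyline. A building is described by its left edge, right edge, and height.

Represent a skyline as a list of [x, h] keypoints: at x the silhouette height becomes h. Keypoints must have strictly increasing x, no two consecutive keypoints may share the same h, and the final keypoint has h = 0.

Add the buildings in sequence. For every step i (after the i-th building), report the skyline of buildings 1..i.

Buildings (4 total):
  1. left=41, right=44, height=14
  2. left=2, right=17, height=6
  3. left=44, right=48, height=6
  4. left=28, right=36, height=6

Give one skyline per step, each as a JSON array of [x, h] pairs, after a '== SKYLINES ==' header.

== SKYLINES ==
[[41,14],[44,0]]
[[2,6],[17,0],[41,14],[44,0]]
[[2,6],[17,0],[41,14],[44,6],[48,0]]
[[2,6],[17,0],[28,6],[36,0],[41,14],[44,6],[48,0]]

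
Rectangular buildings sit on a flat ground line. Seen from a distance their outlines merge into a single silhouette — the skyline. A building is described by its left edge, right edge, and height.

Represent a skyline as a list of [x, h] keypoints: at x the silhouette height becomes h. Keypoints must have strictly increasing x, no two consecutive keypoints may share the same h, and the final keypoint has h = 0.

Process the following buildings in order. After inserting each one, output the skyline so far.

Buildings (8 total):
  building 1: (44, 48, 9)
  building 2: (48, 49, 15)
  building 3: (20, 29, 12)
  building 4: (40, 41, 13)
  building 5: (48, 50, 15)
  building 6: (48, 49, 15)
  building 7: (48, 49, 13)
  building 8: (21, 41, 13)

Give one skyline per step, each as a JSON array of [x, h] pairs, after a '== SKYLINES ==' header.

== SKYLINES ==
[[44,9],[48,0]]
[[44,9],[48,15],[49,0]]
[[20,12],[29,0],[44,9],[48,15],[49,0]]
[[20,12],[29,0],[40,13],[41,0],[44,9],[48,15],[49,0]]
[[20,12],[29,0],[40,13],[41,0],[44,9],[48,15],[50,0]]
[[20,12],[29,0],[40,13],[41,0],[44,9],[48,15],[50,0]]
[[20,12],[29,0],[40,13],[41,0],[44,9],[48,15],[50,0]]
[[20,12],[21,13],[41,0],[44,9],[48,15],[50,0]]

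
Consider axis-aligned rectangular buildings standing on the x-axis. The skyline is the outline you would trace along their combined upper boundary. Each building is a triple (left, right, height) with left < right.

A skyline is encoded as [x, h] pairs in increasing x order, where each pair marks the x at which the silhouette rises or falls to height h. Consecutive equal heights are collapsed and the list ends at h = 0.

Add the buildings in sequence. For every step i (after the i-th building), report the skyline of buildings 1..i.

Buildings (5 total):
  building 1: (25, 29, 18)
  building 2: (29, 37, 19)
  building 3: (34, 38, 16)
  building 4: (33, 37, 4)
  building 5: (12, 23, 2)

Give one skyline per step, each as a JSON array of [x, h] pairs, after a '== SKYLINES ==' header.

== SKYLINES ==
[[25,18],[29,0]]
[[25,18],[29,19],[37,0]]
[[25,18],[29,19],[37,16],[38,0]]
[[25,18],[29,19],[37,16],[38,0]]
[[12,2],[23,0],[25,18],[29,19],[37,16],[38,0]]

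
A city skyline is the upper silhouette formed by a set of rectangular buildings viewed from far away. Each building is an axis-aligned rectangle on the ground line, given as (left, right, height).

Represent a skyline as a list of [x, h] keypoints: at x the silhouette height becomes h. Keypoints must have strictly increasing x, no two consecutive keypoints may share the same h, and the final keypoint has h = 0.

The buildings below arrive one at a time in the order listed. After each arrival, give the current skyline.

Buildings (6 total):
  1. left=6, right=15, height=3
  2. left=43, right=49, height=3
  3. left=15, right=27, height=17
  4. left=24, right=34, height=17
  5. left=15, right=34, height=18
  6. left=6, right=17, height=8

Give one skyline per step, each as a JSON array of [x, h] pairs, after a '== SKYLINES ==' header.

== SKYLINES ==
[[6,3],[15,0]]
[[6,3],[15,0],[43,3],[49,0]]
[[6,3],[15,17],[27,0],[43,3],[49,0]]
[[6,3],[15,17],[34,0],[43,3],[49,0]]
[[6,3],[15,18],[34,0],[43,3],[49,0]]
[[6,8],[15,18],[34,0],[43,3],[49,0]]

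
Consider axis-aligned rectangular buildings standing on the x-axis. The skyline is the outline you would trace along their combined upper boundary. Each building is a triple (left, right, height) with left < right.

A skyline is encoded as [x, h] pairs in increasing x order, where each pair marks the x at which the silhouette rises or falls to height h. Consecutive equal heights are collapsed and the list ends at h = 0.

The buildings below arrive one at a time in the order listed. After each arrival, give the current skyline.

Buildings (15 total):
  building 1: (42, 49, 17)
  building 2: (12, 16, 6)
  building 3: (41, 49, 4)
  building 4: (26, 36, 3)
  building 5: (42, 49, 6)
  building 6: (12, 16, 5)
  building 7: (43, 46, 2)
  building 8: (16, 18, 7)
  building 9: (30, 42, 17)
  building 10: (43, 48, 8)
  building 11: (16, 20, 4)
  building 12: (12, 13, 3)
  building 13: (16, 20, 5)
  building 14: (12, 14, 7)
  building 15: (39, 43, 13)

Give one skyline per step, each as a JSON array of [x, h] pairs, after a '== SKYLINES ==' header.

== SKYLINES ==
[[42,17],[49,0]]
[[12,6],[16,0],[42,17],[49,0]]
[[12,6],[16,0],[41,4],[42,17],[49,0]]
[[12,6],[16,0],[26,3],[36,0],[41,4],[42,17],[49,0]]
[[12,6],[16,0],[26,3],[36,0],[41,4],[42,17],[49,0]]
[[12,6],[16,0],[26,3],[36,0],[41,4],[42,17],[49,0]]
[[12,6],[16,0],[26,3],[36,0],[41,4],[42,17],[49,0]]
[[12,6],[16,7],[18,0],[26,3],[36,0],[41,4],[42,17],[49,0]]
[[12,6],[16,7],[18,0],[26,3],[30,17],[49,0]]
[[12,6],[16,7],[18,0],[26,3],[30,17],[49,0]]
[[12,6],[16,7],[18,4],[20,0],[26,3],[30,17],[49,0]]
[[12,6],[16,7],[18,4],[20,0],[26,3],[30,17],[49,0]]
[[12,6],[16,7],[18,5],[20,0],[26,3],[30,17],[49,0]]
[[12,7],[14,6],[16,7],[18,5],[20,0],[26,3],[30,17],[49,0]]
[[12,7],[14,6],[16,7],[18,5],[20,0],[26,3],[30,17],[49,0]]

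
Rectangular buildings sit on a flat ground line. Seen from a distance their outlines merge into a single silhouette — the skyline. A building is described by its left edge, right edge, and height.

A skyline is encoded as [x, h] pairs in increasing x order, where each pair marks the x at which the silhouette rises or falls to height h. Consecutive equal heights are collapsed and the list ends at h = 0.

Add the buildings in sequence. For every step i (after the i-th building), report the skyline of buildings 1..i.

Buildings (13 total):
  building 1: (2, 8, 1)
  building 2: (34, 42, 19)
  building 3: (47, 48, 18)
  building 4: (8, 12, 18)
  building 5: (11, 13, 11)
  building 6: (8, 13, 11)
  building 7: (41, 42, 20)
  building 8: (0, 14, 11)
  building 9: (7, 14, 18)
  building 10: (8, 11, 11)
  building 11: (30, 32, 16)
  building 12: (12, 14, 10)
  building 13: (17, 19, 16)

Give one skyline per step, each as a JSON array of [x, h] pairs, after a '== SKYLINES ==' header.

== SKYLINES ==
[[2,1],[8,0]]
[[2,1],[8,0],[34,19],[42,0]]
[[2,1],[8,0],[34,19],[42,0],[47,18],[48,0]]
[[2,1],[8,18],[12,0],[34,19],[42,0],[47,18],[48,0]]
[[2,1],[8,18],[12,11],[13,0],[34,19],[42,0],[47,18],[48,0]]
[[2,1],[8,18],[12,11],[13,0],[34,19],[42,0],[47,18],[48,0]]
[[2,1],[8,18],[12,11],[13,0],[34,19],[41,20],[42,0],[47,18],[48,0]]
[[0,11],[8,18],[12,11],[14,0],[34,19],[41,20],[42,0],[47,18],[48,0]]
[[0,11],[7,18],[14,0],[34,19],[41,20],[42,0],[47,18],[48,0]]
[[0,11],[7,18],[14,0],[34,19],[41,20],[42,0],[47,18],[48,0]]
[[0,11],[7,18],[14,0],[30,16],[32,0],[34,19],[41,20],[42,0],[47,18],[48,0]]
[[0,11],[7,18],[14,0],[30,16],[32,0],[34,19],[41,20],[42,0],[47,18],[48,0]]
[[0,11],[7,18],[14,0],[17,16],[19,0],[30,16],[32,0],[34,19],[41,20],[42,0],[47,18],[48,0]]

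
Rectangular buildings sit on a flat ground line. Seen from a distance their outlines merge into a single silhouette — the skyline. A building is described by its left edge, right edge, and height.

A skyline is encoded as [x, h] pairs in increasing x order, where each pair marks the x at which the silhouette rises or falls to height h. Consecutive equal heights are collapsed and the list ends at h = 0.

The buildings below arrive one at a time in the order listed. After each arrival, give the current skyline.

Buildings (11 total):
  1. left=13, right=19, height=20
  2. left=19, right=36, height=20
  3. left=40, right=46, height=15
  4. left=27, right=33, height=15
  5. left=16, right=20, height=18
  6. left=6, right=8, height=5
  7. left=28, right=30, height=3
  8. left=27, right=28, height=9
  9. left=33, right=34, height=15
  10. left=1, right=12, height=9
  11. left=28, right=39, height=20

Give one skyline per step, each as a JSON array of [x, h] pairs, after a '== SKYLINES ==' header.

== SKYLINES ==
[[13,20],[19,0]]
[[13,20],[36,0]]
[[13,20],[36,0],[40,15],[46,0]]
[[13,20],[36,0],[40,15],[46,0]]
[[13,20],[36,0],[40,15],[46,0]]
[[6,5],[8,0],[13,20],[36,0],[40,15],[46,0]]
[[6,5],[8,0],[13,20],[36,0],[40,15],[46,0]]
[[6,5],[8,0],[13,20],[36,0],[40,15],[46,0]]
[[6,5],[8,0],[13,20],[36,0],[40,15],[46,0]]
[[1,9],[12,0],[13,20],[36,0],[40,15],[46,0]]
[[1,9],[12,0],[13,20],[39,0],[40,15],[46,0]]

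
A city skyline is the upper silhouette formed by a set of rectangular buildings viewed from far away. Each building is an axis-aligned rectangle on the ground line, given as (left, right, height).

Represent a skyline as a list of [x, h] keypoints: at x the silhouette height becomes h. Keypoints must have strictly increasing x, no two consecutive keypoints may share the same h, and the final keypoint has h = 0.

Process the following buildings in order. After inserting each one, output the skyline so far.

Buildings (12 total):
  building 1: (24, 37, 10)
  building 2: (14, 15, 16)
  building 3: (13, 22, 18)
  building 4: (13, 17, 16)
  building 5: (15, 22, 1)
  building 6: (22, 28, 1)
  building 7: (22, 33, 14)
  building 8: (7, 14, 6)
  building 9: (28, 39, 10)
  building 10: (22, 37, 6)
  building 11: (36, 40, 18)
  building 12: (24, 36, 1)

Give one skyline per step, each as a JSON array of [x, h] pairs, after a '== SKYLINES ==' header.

== SKYLINES ==
[[24,10],[37,0]]
[[14,16],[15,0],[24,10],[37,0]]
[[13,18],[22,0],[24,10],[37,0]]
[[13,18],[22,0],[24,10],[37,0]]
[[13,18],[22,0],[24,10],[37,0]]
[[13,18],[22,1],[24,10],[37,0]]
[[13,18],[22,14],[33,10],[37,0]]
[[7,6],[13,18],[22,14],[33,10],[37,0]]
[[7,6],[13,18],[22,14],[33,10],[39,0]]
[[7,6],[13,18],[22,14],[33,10],[39,0]]
[[7,6],[13,18],[22,14],[33,10],[36,18],[40,0]]
[[7,6],[13,18],[22,14],[33,10],[36,18],[40,0]]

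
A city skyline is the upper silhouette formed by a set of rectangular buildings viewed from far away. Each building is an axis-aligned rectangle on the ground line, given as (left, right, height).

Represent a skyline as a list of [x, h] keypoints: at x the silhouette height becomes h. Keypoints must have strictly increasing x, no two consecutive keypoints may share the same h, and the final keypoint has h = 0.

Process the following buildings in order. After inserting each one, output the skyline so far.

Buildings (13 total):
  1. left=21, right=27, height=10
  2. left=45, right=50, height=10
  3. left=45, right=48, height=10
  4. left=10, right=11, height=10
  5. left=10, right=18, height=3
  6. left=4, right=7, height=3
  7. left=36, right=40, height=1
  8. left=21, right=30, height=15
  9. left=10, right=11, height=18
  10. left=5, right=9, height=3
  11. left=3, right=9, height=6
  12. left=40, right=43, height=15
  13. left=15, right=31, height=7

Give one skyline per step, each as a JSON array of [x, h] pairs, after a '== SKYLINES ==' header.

== SKYLINES ==
[[21,10],[27,0]]
[[21,10],[27,0],[45,10],[50,0]]
[[21,10],[27,0],[45,10],[50,0]]
[[10,10],[11,0],[21,10],[27,0],[45,10],[50,0]]
[[10,10],[11,3],[18,0],[21,10],[27,0],[45,10],[50,0]]
[[4,3],[7,0],[10,10],[11,3],[18,0],[21,10],[27,0],[45,10],[50,0]]
[[4,3],[7,0],[10,10],[11,3],[18,0],[21,10],[27,0],[36,1],[40,0],[45,10],[50,0]]
[[4,3],[7,0],[10,10],[11,3],[18,0],[21,15],[30,0],[36,1],[40,0],[45,10],[50,0]]
[[4,3],[7,0],[10,18],[11,3],[18,0],[21,15],[30,0],[36,1],[40,0],[45,10],[50,0]]
[[4,3],[9,0],[10,18],[11,3],[18,0],[21,15],[30,0],[36,1],[40,0],[45,10],[50,0]]
[[3,6],[9,0],[10,18],[11,3],[18,0],[21,15],[30,0],[36,1],[40,0],[45,10],[50,0]]
[[3,6],[9,0],[10,18],[11,3],[18,0],[21,15],[30,0],[36,1],[40,15],[43,0],[45,10],[50,0]]
[[3,6],[9,0],[10,18],[11,3],[15,7],[21,15],[30,7],[31,0],[36,1],[40,15],[43,0],[45,10],[50,0]]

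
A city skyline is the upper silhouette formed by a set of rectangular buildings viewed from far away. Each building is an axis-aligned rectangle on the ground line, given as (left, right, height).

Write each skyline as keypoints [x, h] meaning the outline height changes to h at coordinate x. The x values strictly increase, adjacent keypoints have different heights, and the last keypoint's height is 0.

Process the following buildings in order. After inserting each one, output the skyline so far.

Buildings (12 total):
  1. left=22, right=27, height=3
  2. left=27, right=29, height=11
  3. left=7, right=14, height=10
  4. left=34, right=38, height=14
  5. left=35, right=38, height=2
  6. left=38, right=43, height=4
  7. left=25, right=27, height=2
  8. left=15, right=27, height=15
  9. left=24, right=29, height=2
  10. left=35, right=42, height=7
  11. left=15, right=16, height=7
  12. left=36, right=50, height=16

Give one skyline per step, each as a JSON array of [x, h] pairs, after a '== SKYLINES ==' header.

== SKYLINES ==
[[22,3],[27,0]]
[[22,3],[27,11],[29,0]]
[[7,10],[14,0],[22,3],[27,11],[29,0]]
[[7,10],[14,0],[22,3],[27,11],[29,0],[34,14],[38,0]]
[[7,10],[14,0],[22,3],[27,11],[29,0],[34,14],[38,0]]
[[7,10],[14,0],[22,3],[27,11],[29,0],[34,14],[38,4],[43,0]]
[[7,10],[14,0],[22,3],[27,11],[29,0],[34,14],[38,4],[43,0]]
[[7,10],[14,0],[15,15],[27,11],[29,0],[34,14],[38,4],[43,0]]
[[7,10],[14,0],[15,15],[27,11],[29,0],[34,14],[38,4],[43,0]]
[[7,10],[14,0],[15,15],[27,11],[29,0],[34,14],[38,7],[42,4],[43,0]]
[[7,10],[14,0],[15,15],[27,11],[29,0],[34,14],[38,7],[42,4],[43,0]]
[[7,10],[14,0],[15,15],[27,11],[29,0],[34,14],[36,16],[50,0]]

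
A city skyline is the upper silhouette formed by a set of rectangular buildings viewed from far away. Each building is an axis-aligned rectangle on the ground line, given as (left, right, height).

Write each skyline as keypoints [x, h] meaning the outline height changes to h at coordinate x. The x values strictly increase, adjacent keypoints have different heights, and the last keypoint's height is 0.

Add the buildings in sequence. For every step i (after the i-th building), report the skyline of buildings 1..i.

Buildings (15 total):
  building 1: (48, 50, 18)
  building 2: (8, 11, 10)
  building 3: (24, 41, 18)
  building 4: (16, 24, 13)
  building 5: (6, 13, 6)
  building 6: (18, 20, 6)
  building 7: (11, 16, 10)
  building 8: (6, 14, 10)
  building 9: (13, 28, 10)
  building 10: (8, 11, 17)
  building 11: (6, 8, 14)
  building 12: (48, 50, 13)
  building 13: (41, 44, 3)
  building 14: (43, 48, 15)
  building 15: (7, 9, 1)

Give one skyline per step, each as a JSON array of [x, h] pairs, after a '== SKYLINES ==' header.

== SKYLINES ==
[[48,18],[50,0]]
[[8,10],[11,0],[48,18],[50,0]]
[[8,10],[11,0],[24,18],[41,0],[48,18],[50,0]]
[[8,10],[11,0],[16,13],[24,18],[41,0],[48,18],[50,0]]
[[6,6],[8,10],[11,6],[13,0],[16,13],[24,18],[41,0],[48,18],[50,0]]
[[6,6],[8,10],[11,6],[13,0],[16,13],[24,18],[41,0],[48,18],[50,0]]
[[6,6],[8,10],[16,13],[24,18],[41,0],[48,18],[50,0]]
[[6,10],[16,13],[24,18],[41,0],[48,18],[50,0]]
[[6,10],[16,13],[24,18],[41,0],[48,18],[50,0]]
[[6,10],[8,17],[11,10],[16,13],[24,18],[41,0],[48,18],[50,0]]
[[6,14],[8,17],[11,10],[16,13],[24,18],[41,0],[48,18],[50,0]]
[[6,14],[8,17],[11,10],[16,13],[24,18],[41,0],[48,18],[50,0]]
[[6,14],[8,17],[11,10],[16,13],[24,18],[41,3],[44,0],[48,18],[50,0]]
[[6,14],[8,17],[11,10],[16,13],[24,18],[41,3],[43,15],[48,18],[50,0]]
[[6,14],[8,17],[11,10],[16,13],[24,18],[41,3],[43,15],[48,18],[50,0]]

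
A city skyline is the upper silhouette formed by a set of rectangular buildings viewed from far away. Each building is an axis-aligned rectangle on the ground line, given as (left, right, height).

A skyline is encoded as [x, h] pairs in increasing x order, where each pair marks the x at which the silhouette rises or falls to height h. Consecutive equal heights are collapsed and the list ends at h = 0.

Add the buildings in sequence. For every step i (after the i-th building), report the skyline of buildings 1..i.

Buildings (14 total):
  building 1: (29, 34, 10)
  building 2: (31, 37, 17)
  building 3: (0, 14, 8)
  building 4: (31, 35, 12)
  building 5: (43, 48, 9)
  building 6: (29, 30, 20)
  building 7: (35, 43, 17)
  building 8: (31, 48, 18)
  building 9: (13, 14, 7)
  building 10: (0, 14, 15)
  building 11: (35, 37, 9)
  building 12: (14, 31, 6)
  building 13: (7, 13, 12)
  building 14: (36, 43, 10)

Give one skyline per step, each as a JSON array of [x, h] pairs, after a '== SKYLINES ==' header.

== SKYLINES ==
[[29,10],[34,0]]
[[29,10],[31,17],[37,0]]
[[0,8],[14,0],[29,10],[31,17],[37,0]]
[[0,8],[14,0],[29,10],[31,17],[37,0]]
[[0,8],[14,0],[29,10],[31,17],[37,0],[43,9],[48,0]]
[[0,8],[14,0],[29,20],[30,10],[31,17],[37,0],[43,9],[48,0]]
[[0,8],[14,0],[29,20],[30,10],[31,17],[43,9],[48,0]]
[[0,8],[14,0],[29,20],[30,10],[31,18],[48,0]]
[[0,8],[14,0],[29,20],[30,10],[31,18],[48,0]]
[[0,15],[14,0],[29,20],[30,10],[31,18],[48,0]]
[[0,15],[14,0],[29,20],[30,10],[31,18],[48,0]]
[[0,15],[14,6],[29,20],[30,10],[31,18],[48,0]]
[[0,15],[14,6],[29,20],[30,10],[31,18],[48,0]]
[[0,15],[14,6],[29,20],[30,10],[31,18],[48,0]]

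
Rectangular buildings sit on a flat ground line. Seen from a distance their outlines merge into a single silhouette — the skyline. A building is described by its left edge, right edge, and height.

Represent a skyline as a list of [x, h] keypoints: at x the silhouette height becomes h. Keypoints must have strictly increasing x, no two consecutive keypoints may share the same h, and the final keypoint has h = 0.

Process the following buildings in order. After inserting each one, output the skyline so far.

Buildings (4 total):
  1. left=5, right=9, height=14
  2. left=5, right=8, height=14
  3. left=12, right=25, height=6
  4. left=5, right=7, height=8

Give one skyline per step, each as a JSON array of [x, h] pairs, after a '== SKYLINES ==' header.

== SKYLINES ==
[[5,14],[9,0]]
[[5,14],[9,0]]
[[5,14],[9,0],[12,6],[25,0]]
[[5,14],[9,0],[12,6],[25,0]]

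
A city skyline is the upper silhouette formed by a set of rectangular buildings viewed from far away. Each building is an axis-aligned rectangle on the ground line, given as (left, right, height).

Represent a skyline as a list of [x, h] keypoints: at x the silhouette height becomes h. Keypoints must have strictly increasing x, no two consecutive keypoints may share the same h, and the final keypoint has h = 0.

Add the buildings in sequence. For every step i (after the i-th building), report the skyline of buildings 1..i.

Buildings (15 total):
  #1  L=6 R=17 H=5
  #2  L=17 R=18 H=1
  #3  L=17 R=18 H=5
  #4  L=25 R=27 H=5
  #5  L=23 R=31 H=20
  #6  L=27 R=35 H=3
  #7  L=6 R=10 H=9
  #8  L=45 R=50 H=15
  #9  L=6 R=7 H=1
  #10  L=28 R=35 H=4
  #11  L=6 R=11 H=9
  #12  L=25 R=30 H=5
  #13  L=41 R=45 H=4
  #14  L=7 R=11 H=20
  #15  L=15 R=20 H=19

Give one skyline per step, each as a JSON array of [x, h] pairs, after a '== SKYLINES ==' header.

== SKYLINES ==
[[6,5],[17,0]]
[[6,5],[17,1],[18,0]]
[[6,5],[18,0]]
[[6,5],[18,0],[25,5],[27,0]]
[[6,5],[18,0],[23,20],[31,0]]
[[6,5],[18,0],[23,20],[31,3],[35,0]]
[[6,9],[10,5],[18,0],[23,20],[31,3],[35,0]]
[[6,9],[10,5],[18,0],[23,20],[31,3],[35,0],[45,15],[50,0]]
[[6,9],[10,5],[18,0],[23,20],[31,3],[35,0],[45,15],[50,0]]
[[6,9],[10,5],[18,0],[23,20],[31,4],[35,0],[45,15],[50,0]]
[[6,9],[11,5],[18,0],[23,20],[31,4],[35,0],[45,15],[50,0]]
[[6,9],[11,5],[18,0],[23,20],[31,4],[35,0],[45,15],[50,0]]
[[6,9],[11,5],[18,0],[23,20],[31,4],[35,0],[41,4],[45,15],[50,0]]
[[6,9],[7,20],[11,5],[18,0],[23,20],[31,4],[35,0],[41,4],[45,15],[50,0]]
[[6,9],[7,20],[11,5],[15,19],[20,0],[23,20],[31,4],[35,0],[41,4],[45,15],[50,0]]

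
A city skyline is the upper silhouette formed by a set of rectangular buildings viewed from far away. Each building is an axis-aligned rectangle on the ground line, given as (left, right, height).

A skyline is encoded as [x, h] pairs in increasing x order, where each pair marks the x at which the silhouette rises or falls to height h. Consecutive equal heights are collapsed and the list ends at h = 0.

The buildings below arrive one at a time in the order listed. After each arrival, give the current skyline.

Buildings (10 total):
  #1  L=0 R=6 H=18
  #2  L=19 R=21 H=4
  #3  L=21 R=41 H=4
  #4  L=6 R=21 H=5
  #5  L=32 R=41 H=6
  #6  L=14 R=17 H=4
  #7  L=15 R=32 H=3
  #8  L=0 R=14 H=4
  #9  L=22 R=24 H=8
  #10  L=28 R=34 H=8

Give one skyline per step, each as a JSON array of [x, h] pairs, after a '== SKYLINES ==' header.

== SKYLINES ==
[[0,18],[6,0]]
[[0,18],[6,0],[19,4],[21,0]]
[[0,18],[6,0],[19,4],[41,0]]
[[0,18],[6,5],[21,4],[41,0]]
[[0,18],[6,5],[21,4],[32,6],[41,0]]
[[0,18],[6,5],[21,4],[32,6],[41,0]]
[[0,18],[6,5],[21,4],[32,6],[41,0]]
[[0,18],[6,5],[21,4],[32,6],[41,0]]
[[0,18],[6,5],[21,4],[22,8],[24,4],[32,6],[41,0]]
[[0,18],[6,5],[21,4],[22,8],[24,4],[28,8],[34,6],[41,0]]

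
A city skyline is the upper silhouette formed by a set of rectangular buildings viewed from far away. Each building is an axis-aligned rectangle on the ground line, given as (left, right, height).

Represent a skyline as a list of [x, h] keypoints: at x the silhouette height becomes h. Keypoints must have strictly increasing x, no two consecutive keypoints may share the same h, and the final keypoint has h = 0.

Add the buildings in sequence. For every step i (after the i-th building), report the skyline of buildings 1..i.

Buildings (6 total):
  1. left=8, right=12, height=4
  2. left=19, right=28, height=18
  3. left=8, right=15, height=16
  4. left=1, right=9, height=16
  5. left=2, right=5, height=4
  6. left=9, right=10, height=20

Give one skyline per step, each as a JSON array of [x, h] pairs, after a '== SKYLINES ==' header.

== SKYLINES ==
[[8,4],[12,0]]
[[8,4],[12,0],[19,18],[28,0]]
[[8,16],[15,0],[19,18],[28,0]]
[[1,16],[15,0],[19,18],[28,0]]
[[1,16],[15,0],[19,18],[28,0]]
[[1,16],[9,20],[10,16],[15,0],[19,18],[28,0]]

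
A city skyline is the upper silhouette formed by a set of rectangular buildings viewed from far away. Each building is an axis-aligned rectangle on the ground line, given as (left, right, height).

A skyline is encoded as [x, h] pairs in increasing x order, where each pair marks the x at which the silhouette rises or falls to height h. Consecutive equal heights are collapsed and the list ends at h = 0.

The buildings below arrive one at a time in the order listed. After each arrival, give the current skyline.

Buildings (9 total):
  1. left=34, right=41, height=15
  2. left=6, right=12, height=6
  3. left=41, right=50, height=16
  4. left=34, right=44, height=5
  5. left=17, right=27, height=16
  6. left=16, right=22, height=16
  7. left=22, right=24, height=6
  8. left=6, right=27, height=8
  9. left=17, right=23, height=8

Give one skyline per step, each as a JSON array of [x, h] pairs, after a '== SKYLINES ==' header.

== SKYLINES ==
[[34,15],[41,0]]
[[6,6],[12,0],[34,15],[41,0]]
[[6,6],[12,0],[34,15],[41,16],[50,0]]
[[6,6],[12,0],[34,15],[41,16],[50,0]]
[[6,6],[12,0],[17,16],[27,0],[34,15],[41,16],[50,0]]
[[6,6],[12,0],[16,16],[27,0],[34,15],[41,16],[50,0]]
[[6,6],[12,0],[16,16],[27,0],[34,15],[41,16],[50,0]]
[[6,8],[16,16],[27,0],[34,15],[41,16],[50,0]]
[[6,8],[16,16],[27,0],[34,15],[41,16],[50,0]]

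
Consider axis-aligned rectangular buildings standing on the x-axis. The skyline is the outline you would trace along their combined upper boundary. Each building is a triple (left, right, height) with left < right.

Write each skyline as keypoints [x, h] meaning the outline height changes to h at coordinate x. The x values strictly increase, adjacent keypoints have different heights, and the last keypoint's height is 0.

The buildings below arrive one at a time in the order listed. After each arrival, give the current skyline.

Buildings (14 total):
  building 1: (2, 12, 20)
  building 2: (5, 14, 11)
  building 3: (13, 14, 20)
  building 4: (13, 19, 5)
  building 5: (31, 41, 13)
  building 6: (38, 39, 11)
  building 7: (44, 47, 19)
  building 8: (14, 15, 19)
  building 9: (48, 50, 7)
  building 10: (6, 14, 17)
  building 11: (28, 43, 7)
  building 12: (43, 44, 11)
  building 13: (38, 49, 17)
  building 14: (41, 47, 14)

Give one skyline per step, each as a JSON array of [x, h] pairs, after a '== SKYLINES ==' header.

== SKYLINES ==
[[2,20],[12,0]]
[[2,20],[12,11],[14,0]]
[[2,20],[12,11],[13,20],[14,0]]
[[2,20],[12,11],[13,20],[14,5],[19,0]]
[[2,20],[12,11],[13,20],[14,5],[19,0],[31,13],[41,0]]
[[2,20],[12,11],[13,20],[14,5],[19,0],[31,13],[41,0]]
[[2,20],[12,11],[13,20],[14,5],[19,0],[31,13],[41,0],[44,19],[47,0]]
[[2,20],[12,11],[13,20],[14,19],[15,5],[19,0],[31,13],[41,0],[44,19],[47,0]]
[[2,20],[12,11],[13,20],[14,19],[15,5],[19,0],[31,13],[41,0],[44,19],[47,0],[48,7],[50,0]]
[[2,20],[12,17],[13,20],[14,19],[15,5],[19,0],[31,13],[41,0],[44,19],[47,0],[48,7],[50,0]]
[[2,20],[12,17],[13,20],[14,19],[15,5],[19,0],[28,7],[31,13],[41,7],[43,0],[44,19],[47,0],[48,7],[50,0]]
[[2,20],[12,17],[13,20],[14,19],[15,5],[19,0],[28,7],[31,13],[41,7],[43,11],[44,19],[47,0],[48,7],[50,0]]
[[2,20],[12,17],[13,20],[14,19],[15,5],[19,0],[28,7],[31,13],[38,17],[44,19],[47,17],[49,7],[50,0]]
[[2,20],[12,17],[13,20],[14,19],[15,5],[19,0],[28,7],[31,13],[38,17],[44,19],[47,17],[49,7],[50,0]]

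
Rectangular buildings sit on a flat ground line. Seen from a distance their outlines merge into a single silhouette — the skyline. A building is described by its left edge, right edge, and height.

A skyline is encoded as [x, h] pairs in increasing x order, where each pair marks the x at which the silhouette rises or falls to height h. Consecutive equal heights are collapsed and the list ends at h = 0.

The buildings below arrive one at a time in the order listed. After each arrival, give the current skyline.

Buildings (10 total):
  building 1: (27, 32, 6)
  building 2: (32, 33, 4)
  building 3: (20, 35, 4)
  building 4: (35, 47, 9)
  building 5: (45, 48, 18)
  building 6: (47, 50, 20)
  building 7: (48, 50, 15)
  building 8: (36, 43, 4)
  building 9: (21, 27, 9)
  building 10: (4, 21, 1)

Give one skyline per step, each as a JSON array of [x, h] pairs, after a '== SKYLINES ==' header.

== SKYLINES ==
[[27,6],[32,0]]
[[27,6],[32,4],[33,0]]
[[20,4],[27,6],[32,4],[35,0]]
[[20,4],[27,6],[32,4],[35,9],[47,0]]
[[20,4],[27,6],[32,4],[35,9],[45,18],[48,0]]
[[20,4],[27,6],[32,4],[35,9],[45,18],[47,20],[50,0]]
[[20,4],[27,6],[32,4],[35,9],[45,18],[47,20],[50,0]]
[[20,4],[27,6],[32,4],[35,9],[45,18],[47,20],[50,0]]
[[20,4],[21,9],[27,6],[32,4],[35,9],[45,18],[47,20],[50,0]]
[[4,1],[20,4],[21,9],[27,6],[32,4],[35,9],[45,18],[47,20],[50,0]]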